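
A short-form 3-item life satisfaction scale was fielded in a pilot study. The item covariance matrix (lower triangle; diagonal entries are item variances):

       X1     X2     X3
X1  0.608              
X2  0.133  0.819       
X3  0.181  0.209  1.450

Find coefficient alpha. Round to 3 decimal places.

sum of item variances = 0.608 + 0.819 + 1.450 = 2.877
Σ_{i<j} σ_ij = 0.523
σ²_T = 2.877 + 2 × 0.523 = 3.923
α = (k/(k−1))·(1 − sum of item variances/σ²_T) = (3/2)·(1 − 2.877/3.923) = 0.400

coefficient alpha = 0.400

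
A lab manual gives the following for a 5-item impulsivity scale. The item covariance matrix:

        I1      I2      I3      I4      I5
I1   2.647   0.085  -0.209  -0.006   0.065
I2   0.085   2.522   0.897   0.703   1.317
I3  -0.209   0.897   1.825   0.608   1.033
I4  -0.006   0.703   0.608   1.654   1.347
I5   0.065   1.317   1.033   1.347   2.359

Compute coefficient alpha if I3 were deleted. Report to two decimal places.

α = 0.58

Remaining items: I1, I2, I4, I5 (k = 4).
ΣVar(i) = 2.647 + 2.522 + 1.654 + 2.359 = 9.182
total variance = 9.182 + 2 × 3.511 = 16.204
α (item deleted) = (4/3)·(1 − 9.182/16.204) = 0.58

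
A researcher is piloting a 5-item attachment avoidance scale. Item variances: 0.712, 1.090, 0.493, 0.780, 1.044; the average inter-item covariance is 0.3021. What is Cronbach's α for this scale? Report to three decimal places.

Σσᵢ² = 0.712 + 1.090 + 0.493 + 0.780 + 1.044 = 4.119
Sum of the 10 distinct covariances = 10 × 0.3021 = 3.0210
σ²_total = Σσᵢ² + 2·Σcov = 4.119 + 2 × 3.0210 = 10.1610
α = (5/4)·(1 − 4.119/10.1610) = 0.743

Cronbach's α = 0.743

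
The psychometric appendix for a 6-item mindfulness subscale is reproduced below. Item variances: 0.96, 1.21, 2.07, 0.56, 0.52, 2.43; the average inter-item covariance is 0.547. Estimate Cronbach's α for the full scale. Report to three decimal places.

ΣVar(i) = 0.96 + 1.21 + 2.07 + 0.56 + 0.52 + 2.43 = 7.75
Sum of the 15 distinct covariances = 15 × 0.547 = 8.205
σ²_T = ΣVar(i) + 2·Σcov = 7.75 + 2 × 8.205 = 24.160
α = (6/5)·(1 − 7.75/24.160) = 0.815

α = 0.815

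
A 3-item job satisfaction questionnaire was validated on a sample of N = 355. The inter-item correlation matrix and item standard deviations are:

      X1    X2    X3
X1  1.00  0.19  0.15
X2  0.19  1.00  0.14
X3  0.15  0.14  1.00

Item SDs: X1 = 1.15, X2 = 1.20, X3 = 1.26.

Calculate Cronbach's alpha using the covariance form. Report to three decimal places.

Σσ²ᵢ = 1.15² + 1.20² + 1.26² = 4.3501
Covariances σ_ij = r_ij · s_i · s_j:
  σ(X1,X2) = 0.19 × 1.15 × 1.20 = 0.2622
  σ(X1,X3) = 0.15 × 1.15 × 1.26 = 0.2173
  σ(X2,X3) = 0.14 × 1.20 × 1.26 = 0.2117
σ²_T = Σσ²ᵢ + 2·Σσ_ij = 4.3501 + 2 × 0.6912 = 5.7325
α = (3/2)·(1 − 4.3501/5.7325) = 0.362

Cronbach's alpha = 0.362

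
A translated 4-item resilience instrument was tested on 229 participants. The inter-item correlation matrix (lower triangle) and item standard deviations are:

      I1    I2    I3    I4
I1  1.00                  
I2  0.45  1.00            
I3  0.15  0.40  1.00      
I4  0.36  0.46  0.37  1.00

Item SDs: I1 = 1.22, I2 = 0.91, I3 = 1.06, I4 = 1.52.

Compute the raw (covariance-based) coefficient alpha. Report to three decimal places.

Σσ²ᵢ = 1.22² + 0.91² + 1.06² + 1.52² = 5.7505
Covariances σ_ij = r_ij · s_i · s_j:
  σ(I1,I2) = 0.45 × 1.22 × 0.91 = 0.4996
  σ(I1,I3) = 0.15 × 1.22 × 1.06 = 0.1940
  σ(I1,I4) = 0.36 × 1.22 × 1.52 = 0.6676
  σ(I2,I3) = 0.40 × 0.91 × 1.06 = 0.3858
  σ(I2,I4) = 0.46 × 0.91 × 1.52 = 0.6363
  σ(I3,I4) = 0.37 × 1.06 × 1.52 = 0.5961
σ²_T = Σσ²ᵢ + 2·Σσ_ij = 5.7505 + 2 × 2.9794 = 11.7093
α = (4/3)·(1 − 5.7505/11.7093) = 0.679

α = 0.679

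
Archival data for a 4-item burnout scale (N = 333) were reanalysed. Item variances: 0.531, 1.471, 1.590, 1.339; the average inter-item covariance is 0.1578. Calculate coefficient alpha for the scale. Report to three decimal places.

Σσ²ᵢ = 0.531 + 1.471 + 1.590 + 1.339 = 4.931
Sum of the 6 distinct covariances = 6 × 0.1578 = 0.9468
σ²_T = Σσ²ᵢ + 2·Σcov = 4.931 + 2 × 0.9468 = 6.8246
α = (4/3)·(1 − 4.931/6.8246) = 0.370

α = 0.370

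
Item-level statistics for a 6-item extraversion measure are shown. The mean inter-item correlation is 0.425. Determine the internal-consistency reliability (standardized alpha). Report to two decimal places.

Standardized α = k·r̄ / (1 + (k−1)·r̄) = 6 × 0.425 / (1 + 5 × 0.425)
  = 2.5500 / 3.1250 = 0.82

standardized alpha = 0.82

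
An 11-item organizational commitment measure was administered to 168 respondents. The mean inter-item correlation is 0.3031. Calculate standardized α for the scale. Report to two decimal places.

Standardized α = k·r̄ / (1 + (k−1)·r̄) = 11 × 0.3031 / (1 + 10 × 0.3031)
  = 3.3341 / 4.0310 = 0.83

α = 0.83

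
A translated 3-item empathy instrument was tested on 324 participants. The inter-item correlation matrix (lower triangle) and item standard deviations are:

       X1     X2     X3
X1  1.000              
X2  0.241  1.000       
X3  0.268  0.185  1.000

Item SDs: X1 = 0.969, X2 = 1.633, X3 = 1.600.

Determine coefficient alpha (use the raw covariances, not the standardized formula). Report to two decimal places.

α = 0.44

Σσ²ᵢ = 0.969² + 1.633² + 1.600² = 6.1657
Covariances σ_ij = r_ij · s_i · s_j:
  σ(X1,X2) = 0.241 × 0.969 × 1.633 = 0.3814
  σ(X1,X3) = 0.268 × 0.969 × 1.600 = 0.4155
  σ(X2,X3) = 0.185 × 1.633 × 1.600 = 0.4834
σ²_T = Σσ²ᵢ + 2·Σσ_ij = 6.1657 + 2 × 1.2803 = 8.7263
α = (3/2)·(1 − 6.1657/8.7263) = 0.44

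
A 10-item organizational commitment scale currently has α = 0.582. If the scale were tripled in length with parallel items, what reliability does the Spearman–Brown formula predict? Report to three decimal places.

Length factor m = 3
α' = m·α / (1 + (m−1)·α)
   = 3 × 0.582 / (1 + (3 − 1) × 0.582)
   = 1.7460 / 2.1640 = 0.807

predicted reliability = 0.807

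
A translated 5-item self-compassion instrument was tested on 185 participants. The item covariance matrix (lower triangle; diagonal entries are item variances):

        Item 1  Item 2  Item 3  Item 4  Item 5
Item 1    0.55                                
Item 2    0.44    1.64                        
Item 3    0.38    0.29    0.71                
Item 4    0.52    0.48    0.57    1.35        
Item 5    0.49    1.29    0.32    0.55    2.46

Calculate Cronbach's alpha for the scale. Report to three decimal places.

ΣVar(i) = 0.55 + 1.64 + 0.71 + 1.35 + 2.46 = 6.71
Sum of the distinct covariances = 5.33
Var(T) = 6.71 + 2 × 5.33 = 17.37
α = (k/(k−1))·(1 − ΣVar(i)/Var(T)) = (5/4)·(1 − 6.71/17.37) = 0.767

Cronbach's alpha = 0.767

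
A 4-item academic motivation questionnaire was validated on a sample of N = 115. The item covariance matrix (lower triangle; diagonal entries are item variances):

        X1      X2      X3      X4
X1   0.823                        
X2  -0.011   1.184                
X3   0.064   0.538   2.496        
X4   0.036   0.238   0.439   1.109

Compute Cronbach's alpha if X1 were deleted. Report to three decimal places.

Remaining items: X2, X3, X4 (k = 3).
Σσᵢ² = 1.184 + 2.496 + 1.109 = 4.789
Var(T) = 4.789 + 2 × 1.215 = 7.219
α (item deleted) = (3/2)·(1 − 4.789/7.219) = 0.505

α = 0.505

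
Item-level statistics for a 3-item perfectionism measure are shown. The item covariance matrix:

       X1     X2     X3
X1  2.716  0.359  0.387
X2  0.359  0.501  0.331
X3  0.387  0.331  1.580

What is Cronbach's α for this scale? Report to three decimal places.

Σσᵢ² = 2.716 + 0.501 + 1.580 = 4.797
Sum of off-diagonal covariances = 1.077
total variance = 4.797 + 2 × 1.077 = 6.951
α = (k/(k−1))·(1 − Σσᵢ²/total variance) = (3/2)·(1 − 4.797/6.951) = 0.465

Cronbach's α = 0.465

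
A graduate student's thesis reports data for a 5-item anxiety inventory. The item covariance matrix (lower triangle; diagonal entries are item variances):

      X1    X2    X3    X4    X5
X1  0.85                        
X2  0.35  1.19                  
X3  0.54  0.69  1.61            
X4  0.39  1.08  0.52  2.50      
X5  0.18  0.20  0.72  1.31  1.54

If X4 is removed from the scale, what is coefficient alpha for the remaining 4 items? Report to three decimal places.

Remaining items: X1, X2, X3, X5 (k = 4).
Σσᵢ² = 0.85 + 1.19 + 1.61 + 1.54 = 5.19
Var(T) = 5.19 + 2 × 2.68 = 10.55
α (item deleted) = (4/3)·(1 − 5.19/10.55) = 0.677

coefficient alpha = 0.677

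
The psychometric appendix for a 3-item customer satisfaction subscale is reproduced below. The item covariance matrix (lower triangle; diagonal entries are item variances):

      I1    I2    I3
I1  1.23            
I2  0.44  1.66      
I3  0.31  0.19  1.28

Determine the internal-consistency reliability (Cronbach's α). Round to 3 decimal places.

α = 0.466

ΣVar(i) = 1.23 + 1.66 + 1.28 = 4.17
Σ_{i<j} σ_ij = 0.94
σ²_total = 4.17 + 2 × 0.94 = 6.05
α = (k/(k−1))·(1 − ΣVar(i)/σ²_total) = (3/2)·(1 − 4.17/6.05) = 0.466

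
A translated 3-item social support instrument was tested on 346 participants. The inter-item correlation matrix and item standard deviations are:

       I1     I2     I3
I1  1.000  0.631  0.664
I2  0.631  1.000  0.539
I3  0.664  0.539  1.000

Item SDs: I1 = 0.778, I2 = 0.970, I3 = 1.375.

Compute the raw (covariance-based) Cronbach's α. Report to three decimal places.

Cronbach's α = 0.789

Σσ²ᵢ = 0.778² + 0.970² + 1.375² = 3.4368
Covariances σ_ij = r_ij · s_i · s_j:
  σ(I1,I2) = 0.631 × 0.778 × 0.970 = 0.4762
  σ(I1,I3) = 0.664 × 0.778 × 1.375 = 0.7103
  σ(I2,I3) = 0.539 × 0.970 × 1.375 = 0.7189
σ²_T = Σσ²ᵢ + 2·Σσ_ij = 3.4368 + 2 × 1.9054 = 7.2476
α = (3/2)·(1 − 3.4368/7.2476) = 0.789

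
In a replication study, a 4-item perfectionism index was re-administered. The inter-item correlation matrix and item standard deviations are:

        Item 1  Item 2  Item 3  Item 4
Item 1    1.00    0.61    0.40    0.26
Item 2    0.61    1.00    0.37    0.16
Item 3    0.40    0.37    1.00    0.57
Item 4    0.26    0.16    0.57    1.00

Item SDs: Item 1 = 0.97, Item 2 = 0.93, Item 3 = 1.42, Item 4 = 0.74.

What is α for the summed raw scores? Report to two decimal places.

Σσ²ᵢ = 0.97² + 0.93² + 1.42² + 0.74² = 4.3698
Covariances σ_ij = r_ij · s_i · s_j:
  σ(Item 1,Item 2) = 0.61 × 0.97 × 0.93 = 0.5503
  σ(Item 1,Item 3) = 0.40 × 0.97 × 1.42 = 0.5510
  σ(Item 1,Item 4) = 0.26 × 0.97 × 0.74 = 0.1866
  σ(Item 2,Item 3) = 0.37 × 0.93 × 1.42 = 0.4886
  σ(Item 2,Item 4) = 0.16 × 0.93 × 0.74 = 0.1101
  σ(Item 3,Item 4) = 0.57 × 1.42 × 0.74 = 0.5990
σ²_T = Σσ²ᵢ + 2·Σσ_ij = 4.3698 + 2 × 2.4856 = 9.3410
α = (4/3)·(1 − 4.3698/9.3410) = 0.71

α = 0.71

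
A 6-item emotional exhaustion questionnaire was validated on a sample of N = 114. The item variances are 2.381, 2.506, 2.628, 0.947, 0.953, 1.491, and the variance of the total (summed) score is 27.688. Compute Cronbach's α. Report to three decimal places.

Cronbach's α = 0.727

ΣVar(i) = 2.381 + 2.506 + 2.628 + 0.947 + 0.953 + 1.491 = 10.906
α = (k/(k−1))·(1 − ΣVar(i)/σ²_T) = (6/5)·(1 − 10.906/27.688) = 0.727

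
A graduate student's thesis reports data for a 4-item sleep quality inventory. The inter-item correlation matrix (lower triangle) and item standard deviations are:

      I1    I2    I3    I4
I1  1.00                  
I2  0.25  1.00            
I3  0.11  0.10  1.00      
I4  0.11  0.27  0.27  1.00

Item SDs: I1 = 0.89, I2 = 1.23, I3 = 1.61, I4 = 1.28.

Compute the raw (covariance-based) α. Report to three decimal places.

Σσ²ᵢ = 0.89² + 1.23² + 1.61² + 1.28² = 6.5355
Covariances σ_ij = r_ij · s_i · s_j:
  σ(I1,I2) = 0.25 × 0.89 × 1.23 = 0.2737
  σ(I1,I3) = 0.11 × 0.89 × 1.61 = 0.1576
  σ(I1,I4) = 0.11 × 0.89 × 1.28 = 0.1253
  σ(I2,I3) = 0.10 × 1.23 × 1.61 = 0.1980
  σ(I2,I4) = 0.27 × 1.23 × 1.28 = 0.4251
  σ(I3,I4) = 0.27 × 1.61 × 1.28 = 0.5564
σ²_T = Σσ²ᵢ + 2·Σσ_ij = 6.5355 + 2 × 1.7361 = 10.0077
α = (4/3)·(1 − 6.5355/10.0077) = 0.463

α = 0.463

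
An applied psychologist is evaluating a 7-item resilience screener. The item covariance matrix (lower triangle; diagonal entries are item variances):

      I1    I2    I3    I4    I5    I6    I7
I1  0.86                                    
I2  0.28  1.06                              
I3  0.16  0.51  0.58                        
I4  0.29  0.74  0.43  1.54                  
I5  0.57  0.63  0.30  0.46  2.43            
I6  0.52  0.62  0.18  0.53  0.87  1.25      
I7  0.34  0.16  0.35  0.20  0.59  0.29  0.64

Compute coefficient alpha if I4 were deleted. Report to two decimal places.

α = 0.78

Remaining items: I1, I2, I3, I5, I6, I7 (k = 6).
Σσᵢ² = 0.86 + 1.06 + 0.58 + 2.43 + 1.25 + 0.64 = 6.82
total variance = 6.82 + 2 × 6.37 = 19.56
α (item deleted) = (6/5)·(1 − 6.82/19.56) = 0.78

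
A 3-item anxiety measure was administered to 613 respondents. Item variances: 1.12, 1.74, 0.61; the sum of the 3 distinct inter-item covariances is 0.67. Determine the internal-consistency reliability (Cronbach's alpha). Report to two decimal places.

ΣVar(i) = 1.12 + 1.74 + 0.61 = 3.47
Sum of distinct covariances = 0.67
total variance = ΣVar(i) + 2·Σcov = 3.47 + 2 × 0.67 = 4.81
α = (3/2)·(1 − 3.47/4.81) = 0.42

Cronbach's alpha = 0.42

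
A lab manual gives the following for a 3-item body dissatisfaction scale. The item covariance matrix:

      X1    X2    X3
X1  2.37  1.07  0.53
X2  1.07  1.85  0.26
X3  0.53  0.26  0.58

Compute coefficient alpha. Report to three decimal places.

sum of item variances = 2.37 + 1.85 + 0.58 = 4.80
Sum of the distinct covariances = 1.86
Var(T) = 4.80 + 2 × 1.86 = 8.52
α = (k/(k−1))·(1 − sum of item variances/Var(T)) = (3/2)·(1 − 4.80/8.52) = 0.655

α = 0.655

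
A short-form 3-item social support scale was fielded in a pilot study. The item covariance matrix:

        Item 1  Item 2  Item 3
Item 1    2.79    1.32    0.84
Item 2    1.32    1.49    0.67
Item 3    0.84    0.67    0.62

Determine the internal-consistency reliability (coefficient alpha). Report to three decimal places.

α = 0.804

ΣVar(i) = 2.79 + 1.49 + 0.62 = 4.90
Sum of off-diagonal covariances = 2.83
Var(T) = 4.90 + 2 × 2.83 = 10.56
α = (k/(k−1))·(1 − ΣVar(i)/Var(T)) = (3/2)·(1 − 4.90/10.56) = 0.804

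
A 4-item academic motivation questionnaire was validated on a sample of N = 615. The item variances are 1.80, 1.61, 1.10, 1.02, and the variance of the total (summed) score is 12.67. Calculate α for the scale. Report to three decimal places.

sum of item variances = 1.80 + 1.61 + 1.10 + 1.02 = 5.53
α = (k/(k−1))·(1 − sum of item variances/total variance) = (4/3)·(1 − 5.53/12.67) = 0.751

α = 0.751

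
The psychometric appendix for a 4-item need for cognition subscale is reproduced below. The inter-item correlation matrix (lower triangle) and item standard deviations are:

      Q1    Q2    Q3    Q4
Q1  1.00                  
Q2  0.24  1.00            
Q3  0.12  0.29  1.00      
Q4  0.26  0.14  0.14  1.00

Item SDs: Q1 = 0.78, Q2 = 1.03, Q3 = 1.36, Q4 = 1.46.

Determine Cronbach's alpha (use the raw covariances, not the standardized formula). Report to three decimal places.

α = 0.465

Σσ²ᵢ = 0.78² + 1.03² + 1.36² + 1.46² = 5.6505
Covariances σ_ij = r_ij · s_i · s_j:
  σ(Q1,Q2) = 0.24 × 0.78 × 1.03 = 0.1928
  σ(Q1,Q3) = 0.12 × 0.78 × 1.36 = 0.1273
  σ(Q1,Q4) = 0.26 × 0.78 × 1.46 = 0.2961
  σ(Q2,Q3) = 0.29 × 1.03 × 1.36 = 0.4062
  σ(Q2,Q4) = 0.14 × 1.03 × 1.46 = 0.2105
  σ(Q3,Q4) = 0.14 × 1.36 × 1.46 = 0.2780
σ²_T = Σσ²ᵢ + 2·Σσ_ij = 5.6505 + 2 × 1.5109 = 8.6723
α = (4/3)·(1 − 5.6505/8.6723) = 0.465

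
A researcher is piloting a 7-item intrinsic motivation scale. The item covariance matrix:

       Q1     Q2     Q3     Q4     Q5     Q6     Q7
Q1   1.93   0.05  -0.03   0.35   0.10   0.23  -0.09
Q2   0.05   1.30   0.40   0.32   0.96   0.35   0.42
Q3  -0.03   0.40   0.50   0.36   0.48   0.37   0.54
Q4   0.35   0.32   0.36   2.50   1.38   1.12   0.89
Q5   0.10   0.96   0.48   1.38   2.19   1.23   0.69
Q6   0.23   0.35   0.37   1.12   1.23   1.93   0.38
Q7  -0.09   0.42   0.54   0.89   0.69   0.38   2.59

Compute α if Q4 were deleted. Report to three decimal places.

Remaining items: Q1, Q2, Q3, Q5, Q6, Q7 (k = 6).
Σσ²ᵢ = 1.93 + 1.30 + 0.50 + 2.19 + 1.93 + 2.59 = 10.44
σ²_T = 10.44 + 2 × 6.08 = 22.60
α (item deleted) = (6/5)·(1 − 10.44/22.60) = 0.646

α = 0.646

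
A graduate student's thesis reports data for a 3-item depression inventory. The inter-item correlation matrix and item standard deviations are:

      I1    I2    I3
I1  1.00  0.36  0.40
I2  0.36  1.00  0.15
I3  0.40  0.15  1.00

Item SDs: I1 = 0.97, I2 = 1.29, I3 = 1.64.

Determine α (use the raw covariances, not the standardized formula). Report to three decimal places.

Σσ²ᵢ = 0.97² + 1.29² + 1.64² = 5.2946
Covariances σ_ij = r_ij · s_i · s_j:
  σ(I1,I2) = 0.36 × 0.97 × 1.29 = 0.4505
  σ(I1,I3) = 0.40 × 0.97 × 1.64 = 0.6363
  σ(I2,I3) = 0.15 × 1.29 × 1.64 = 0.3173
σ²_T = Σσ²ᵢ + 2·Σσ_ij = 5.2946 + 2 × 1.4041 = 8.1028
α = (3/2)·(1 − 5.2946/8.1028) = 0.520

α = 0.520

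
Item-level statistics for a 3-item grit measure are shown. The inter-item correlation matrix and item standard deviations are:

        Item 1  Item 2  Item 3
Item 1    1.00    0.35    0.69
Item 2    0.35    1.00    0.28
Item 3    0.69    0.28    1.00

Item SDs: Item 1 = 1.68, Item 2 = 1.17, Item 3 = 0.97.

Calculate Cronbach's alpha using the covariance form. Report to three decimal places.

Cronbach's alpha = 0.680

Σσ²ᵢ = 1.68² + 1.17² + 0.97² = 5.1322
Covariances σ_ij = r_ij · s_i · s_j:
  σ(Item 1,Item 2) = 0.35 × 1.68 × 1.17 = 0.6880
  σ(Item 1,Item 3) = 0.69 × 1.68 × 0.97 = 1.1244
  σ(Item 2,Item 3) = 0.28 × 1.17 × 0.97 = 0.3178
σ²_T = Σσ²ᵢ + 2·Σσ_ij = 5.1322 + 2 × 2.1302 = 9.3926
α = (3/2)·(1 − 5.1322/9.3926) = 0.680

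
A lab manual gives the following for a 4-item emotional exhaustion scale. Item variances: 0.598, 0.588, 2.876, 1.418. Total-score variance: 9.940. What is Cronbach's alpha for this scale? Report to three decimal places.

Σσ²ᵢ = 0.598 + 0.588 + 2.876 + 1.418 = 5.480
α = (k/(k−1))·(1 − Σσ²ᵢ/σ²_T) = (4/3)·(1 − 5.480/9.940) = 0.598

α = 0.598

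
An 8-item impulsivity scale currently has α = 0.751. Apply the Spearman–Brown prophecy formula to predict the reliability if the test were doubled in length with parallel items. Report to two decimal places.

Length factor m = 2
α' = m·α / (1 + (m−1)·α)
   = 2 × 0.751 / (1 + (2 − 1) × 0.751)
   = 1.5020 / 1.7510 = 0.86

predicted reliability = 0.86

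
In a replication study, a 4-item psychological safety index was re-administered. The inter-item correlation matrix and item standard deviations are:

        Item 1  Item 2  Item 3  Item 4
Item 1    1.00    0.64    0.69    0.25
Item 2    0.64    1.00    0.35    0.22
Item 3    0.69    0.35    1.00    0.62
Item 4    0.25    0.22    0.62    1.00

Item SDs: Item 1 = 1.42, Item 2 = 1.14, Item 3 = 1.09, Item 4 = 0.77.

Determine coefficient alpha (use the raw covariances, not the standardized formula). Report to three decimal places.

Σσ²ᵢ = 1.42² + 1.14² + 1.09² + 0.77² = 5.0970
Covariances σ_ij = r_ij · s_i · s_j:
  σ(Item 1,Item 2) = 0.64 × 1.42 × 1.14 = 1.0360
  σ(Item 1,Item 3) = 0.69 × 1.42 × 1.09 = 1.0680
  σ(Item 1,Item 4) = 0.25 × 1.42 × 0.77 = 0.2733
  σ(Item 2,Item 3) = 0.35 × 1.14 × 1.09 = 0.4349
  σ(Item 2,Item 4) = 0.22 × 1.14 × 0.77 = 0.1931
  σ(Item 3,Item 4) = 0.62 × 1.09 × 0.77 = 0.5204
σ²_T = Σσ²ᵢ + 2·Σσ_ij = 5.0970 + 2 × 3.5257 = 12.1484
α = (4/3)·(1 − 5.0970/12.1484) = 0.774

α = 0.774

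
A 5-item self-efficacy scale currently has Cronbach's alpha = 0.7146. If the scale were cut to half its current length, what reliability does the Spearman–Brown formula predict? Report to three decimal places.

predicted reliability = 0.556

Length factor m = 1/2
α' = m·α / (1 − (1−m)·α)
   = 1/2 × 0.7146 / (1 − (1 − 1/2) × 0.7146)
   = 0.3573 / 0.6427 = 0.556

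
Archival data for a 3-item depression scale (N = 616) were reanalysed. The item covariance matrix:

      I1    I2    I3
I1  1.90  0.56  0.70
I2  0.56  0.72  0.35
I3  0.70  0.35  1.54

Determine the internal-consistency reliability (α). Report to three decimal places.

sum of item variances = 1.90 + 0.72 + 1.54 = 4.16
Sum of the distinct covariances = 1.61
total variance = 4.16 + 2 × 1.61 = 7.38
α = (k/(k−1))·(1 − sum of item variances/total variance) = (3/2)·(1 − 4.16/7.38) = 0.654

α = 0.654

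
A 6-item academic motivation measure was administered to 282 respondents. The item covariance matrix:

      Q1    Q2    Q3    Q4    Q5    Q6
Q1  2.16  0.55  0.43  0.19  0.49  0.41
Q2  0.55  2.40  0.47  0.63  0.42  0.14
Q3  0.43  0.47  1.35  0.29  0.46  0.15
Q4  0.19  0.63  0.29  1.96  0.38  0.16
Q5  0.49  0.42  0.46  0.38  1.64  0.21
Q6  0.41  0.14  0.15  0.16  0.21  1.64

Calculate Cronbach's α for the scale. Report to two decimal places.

ΣVar(i) = 2.16 + 2.40 + 1.35 + 1.96 + 1.64 + 1.64 = 11.15
Sum of the distinct covariances = 5.38
total variance = 11.15 + 2 × 5.38 = 21.91
α = (k/(k−1))·(1 − ΣVar(i)/total variance) = (6/5)·(1 − 11.15/21.91) = 0.59

Cronbach's α = 0.59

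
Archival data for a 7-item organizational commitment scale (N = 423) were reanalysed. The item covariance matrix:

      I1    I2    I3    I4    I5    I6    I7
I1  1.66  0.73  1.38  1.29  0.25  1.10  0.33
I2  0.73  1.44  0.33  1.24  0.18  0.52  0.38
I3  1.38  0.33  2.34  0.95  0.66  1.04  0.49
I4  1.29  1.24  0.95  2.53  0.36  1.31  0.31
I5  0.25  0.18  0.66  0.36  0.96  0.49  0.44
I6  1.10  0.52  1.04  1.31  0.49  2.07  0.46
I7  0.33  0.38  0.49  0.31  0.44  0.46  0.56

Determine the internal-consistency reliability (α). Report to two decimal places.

Σσ²ᵢ = 1.66 + 1.44 + 2.34 + 2.53 + 0.96 + 2.07 + 0.56 = 11.56
Sum of the distinct covariances = 14.24
σ²_T = 11.56 + 2 × 14.24 = 40.04
α = (k/(k−1))·(1 − Σσ²ᵢ/σ²_T) = (7/6)·(1 − 11.56/40.04) = 0.83

α = 0.83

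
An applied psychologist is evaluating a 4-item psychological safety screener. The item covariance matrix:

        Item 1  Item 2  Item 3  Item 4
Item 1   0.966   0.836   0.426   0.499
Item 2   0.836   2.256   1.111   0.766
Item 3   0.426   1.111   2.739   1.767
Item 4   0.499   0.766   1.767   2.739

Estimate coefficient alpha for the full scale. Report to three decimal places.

coefficient alpha = 0.739

sum of item variances = 0.966 + 2.256 + 2.739 + 2.739 = 8.700
Σ_{i<j} σ_ij = 5.405
total variance = 8.700 + 2 × 5.405 = 19.510
α = (k/(k−1))·(1 − sum of item variances/total variance) = (4/3)·(1 − 8.700/19.510) = 0.739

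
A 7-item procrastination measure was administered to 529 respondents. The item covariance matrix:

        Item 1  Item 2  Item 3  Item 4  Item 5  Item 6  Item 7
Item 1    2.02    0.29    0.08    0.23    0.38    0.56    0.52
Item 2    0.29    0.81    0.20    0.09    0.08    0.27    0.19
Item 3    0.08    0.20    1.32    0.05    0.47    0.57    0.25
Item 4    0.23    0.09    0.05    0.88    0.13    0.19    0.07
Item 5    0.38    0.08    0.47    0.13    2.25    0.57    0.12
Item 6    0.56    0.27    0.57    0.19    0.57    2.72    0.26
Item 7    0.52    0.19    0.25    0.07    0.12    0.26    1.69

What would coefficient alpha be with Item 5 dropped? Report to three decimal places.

coefficient alpha = 0.537

Remaining items: Item 1, Item 2, Item 3, Item 4, Item 6, Item 7 (k = 6).
sum of item variances = 2.02 + 0.81 + 1.32 + 0.88 + 2.72 + 1.69 = 9.44
σ²_T = 9.44 + 2 × 3.82 = 17.08
α (item deleted) = (6/5)·(1 − 9.44/17.08) = 0.537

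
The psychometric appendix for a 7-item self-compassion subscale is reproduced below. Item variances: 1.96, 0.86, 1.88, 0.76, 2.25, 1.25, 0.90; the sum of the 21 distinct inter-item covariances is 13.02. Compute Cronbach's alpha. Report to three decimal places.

Σσᵢ² = 1.96 + 0.86 + 1.88 + 0.76 + 2.25 + 1.25 + 0.90 = 9.86
Sum of distinct covariances = 13.02
Var(T) = Σσᵢ² + 2·Σcov = 9.86 + 2 × 13.02 = 35.90
α = (7/6)·(1 − 9.86/35.90) = 0.846

Cronbach's alpha = 0.846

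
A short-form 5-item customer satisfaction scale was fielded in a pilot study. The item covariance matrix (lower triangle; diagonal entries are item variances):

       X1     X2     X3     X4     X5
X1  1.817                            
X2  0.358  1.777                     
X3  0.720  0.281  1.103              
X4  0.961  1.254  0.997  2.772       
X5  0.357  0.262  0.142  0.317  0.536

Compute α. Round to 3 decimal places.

α = 0.732

sum of item variances = 1.817 + 1.777 + 1.103 + 2.772 + 0.536 = 8.005
Σ_{i<j} σ_ij = 5.649
σ²_T = 8.005 + 2 × 5.649 = 19.303
α = (k/(k−1))·(1 − sum of item variances/σ²_T) = (5/4)·(1 − 8.005/19.303) = 0.732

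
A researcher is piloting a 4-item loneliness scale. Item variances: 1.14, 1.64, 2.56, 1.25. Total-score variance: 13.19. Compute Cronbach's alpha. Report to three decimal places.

Cronbach's alpha = 0.667

Σσ²ᵢ = 1.14 + 1.64 + 2.56 + 1.25 = 6.59
α = (k/(k−1))·(1 − Σσ²ᵢ/Var(T)) = (4/3)·(1 − 6.59/13.19) = 0.667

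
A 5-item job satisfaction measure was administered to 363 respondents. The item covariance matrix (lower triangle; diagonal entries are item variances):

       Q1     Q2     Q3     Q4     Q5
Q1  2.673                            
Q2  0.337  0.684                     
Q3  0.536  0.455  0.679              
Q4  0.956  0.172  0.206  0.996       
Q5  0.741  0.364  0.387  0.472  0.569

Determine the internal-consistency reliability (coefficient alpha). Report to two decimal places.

sum of item variances = 2.673 + 0.684 + 0.679 + 0.996 + 0.569 = 5.601
Σ_{i<j} σ_ij = 4.626
σ²_total = 5.601 + 2 × 4.626 = 14.853
α = (k/(k−1))·(1 − sum of item variances/σ²_total) = (5/4)·(1 − 5.601/14.853) = 0.78

α = 0.78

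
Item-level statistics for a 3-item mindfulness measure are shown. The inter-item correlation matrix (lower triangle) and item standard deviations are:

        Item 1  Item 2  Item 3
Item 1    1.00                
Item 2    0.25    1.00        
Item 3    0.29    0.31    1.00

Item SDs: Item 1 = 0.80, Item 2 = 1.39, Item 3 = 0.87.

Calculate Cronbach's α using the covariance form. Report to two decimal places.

Σσ²ᵢ = 0.80² + 1.39² + 0.87² = 3.3290
Covariances σ_ij = r_ij · s_i · s_j:
  σ(Item 1,Item 2) = 0.25 × 0.80 × 1.39 = 0.2780
  σ(Item 1,Item 3) = 0.29 × 0.80 × 0.87 = 0.2018
  σ(Item 2,Item 3) = 0.31 × 1.39 × 0.87 = 0.3749
σ²_T = Σσ²ᵢ + 2·Σσ_ij = 3.3290 + 2 × 0.8547 = 5.0384
α = (3/2)·(1 − 3.3290/5.0384) = 0.51

Cronbach's α = 0.51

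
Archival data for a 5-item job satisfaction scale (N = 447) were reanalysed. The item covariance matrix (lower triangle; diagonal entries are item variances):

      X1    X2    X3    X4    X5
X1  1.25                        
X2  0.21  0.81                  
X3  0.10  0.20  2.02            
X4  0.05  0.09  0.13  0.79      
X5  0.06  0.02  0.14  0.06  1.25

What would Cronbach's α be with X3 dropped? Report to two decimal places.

Remaining items: X1, X2, X4, X5 (k = 4).
Σσ²ᵢ = 1.25 + 0.81 + 0.79 + 1.25 = 4.10
total variance = 4.10 + 2 × 0.49 = 5.08
α (item deleted) = (4/3)·(1 − 4.10/5.08) = 0.26

Cronbach's α = 0.26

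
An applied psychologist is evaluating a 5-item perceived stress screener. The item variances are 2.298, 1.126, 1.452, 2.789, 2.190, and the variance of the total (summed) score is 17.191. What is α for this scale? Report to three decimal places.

ΣVar(i) = 2.298 + 1.126 + 1.452 + 2.789 + 2.190 = 9.855
α = (k/(k−1))·(1 − ΣVar(i)/σ²_total) = (5/4)·(1 − 9.855/17.191) = 0.533

α = 0.533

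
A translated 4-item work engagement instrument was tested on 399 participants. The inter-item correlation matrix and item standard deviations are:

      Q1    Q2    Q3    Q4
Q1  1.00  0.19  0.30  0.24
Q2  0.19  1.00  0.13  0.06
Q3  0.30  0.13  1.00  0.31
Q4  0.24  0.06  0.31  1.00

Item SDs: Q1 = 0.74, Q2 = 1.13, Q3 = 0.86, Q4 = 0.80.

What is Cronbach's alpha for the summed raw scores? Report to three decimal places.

Σσ²ᵢ = 0.74² + 1.13² + 0.86² + 0.80² = 3.2041
Covariances σ_ij = r_ij · s_i · s_j:
  σ(Q1,Q2) = 0.19 × 0.74 × 1.13 = 0.1589
  σ(Q1,Q3) = 0.30 × 0.74 × 0.86 = 0.1909
  σ(Q1,Q4) = 0.24 × 0.74 × 0.80 = 0.1421
  σ(Q2,Q3) = 0.13 × 1.13 × 0.86 = 0.1263
  σ(Q2,Q4) = 0.06 × 1.13 × 0.80 = 0.0542
  σ(Q3,Q4) = 0.31 × 0.86 × 0.80 = 0.2133
σ²_T = Σσ²ᵢ + 2·Σσ_ij = 3.2041 + 2 × 0.8857 = 4.9755
α = (4/3)·(1 − 3.2041/4.9755) = 0.475

Cronbach's alpha = 0.475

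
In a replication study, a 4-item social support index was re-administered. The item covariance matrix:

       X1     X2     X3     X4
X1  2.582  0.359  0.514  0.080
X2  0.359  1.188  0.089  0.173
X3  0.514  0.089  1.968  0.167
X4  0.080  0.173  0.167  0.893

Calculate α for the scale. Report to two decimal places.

α = 0.39

Σσᵢ² = 2.582 + 1.188 + 1.968 + 0.893 = 6.631
Sum of off-diagonal covariances = 1.382
Var(T) = 6.631 + 2 × 1.382 = 9.395
α = (k/(k−1))·(1 − Σσᵢ²/Var(T)) = (4/3)·(1 − 6.631/9.395) = 0.39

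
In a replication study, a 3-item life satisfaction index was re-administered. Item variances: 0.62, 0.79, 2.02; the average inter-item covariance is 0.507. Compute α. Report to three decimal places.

α = 0.705

Σσ²ᵢ = 0.62 + 0.79 + 2.02 = 3.43
Sum of the 3 distinct covariances = 3 × 0.507 = 1.521
σ²_total = Σσ²ᵢ + 2·Σcov = 3.43 + 2 × 1.521 = 6.472
α = (3/2)·(1 − 3.43/6.472) = 0.705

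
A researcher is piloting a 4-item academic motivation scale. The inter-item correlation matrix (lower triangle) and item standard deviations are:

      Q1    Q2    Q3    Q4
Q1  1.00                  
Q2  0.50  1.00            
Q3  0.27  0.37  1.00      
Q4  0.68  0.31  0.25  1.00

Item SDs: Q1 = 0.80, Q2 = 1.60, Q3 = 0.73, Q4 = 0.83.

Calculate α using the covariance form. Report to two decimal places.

α = 0.67

Σσ²ᵢ = 0.80² + 1.60² + 0.73² + 0.83² = 4.4218
Covariances σ_ij = r_ij · s_i · s_j:
  σ(Q1,Q2) = 0.50 × 0.80 × 1.60 = 0.6400
  σ(Q1,Q3) = 0.27 × 0.80 × 0.73 = 0.1577
  σ(Q1,Q4) = 0.68 × 0.80 × 0.83 = 0.4515
  σ(Q2,Q3) = 0.37 × 1.60 × 0.73 = 0.4322
  σ(Q2,Q4) = 0.31 × 1.60 × 0.83 = 0.4117
  σ(Q3,Q4) = 0.25 × 0.73 × 0.83 = 0.1515
σ²_T = Σσ²ᵢ + 2·Σσ_ij = 4.4218 + 2 × 2.2446 = 8.9110
α = (4/3)·(1 − 4.4218/8.9110) = 0.67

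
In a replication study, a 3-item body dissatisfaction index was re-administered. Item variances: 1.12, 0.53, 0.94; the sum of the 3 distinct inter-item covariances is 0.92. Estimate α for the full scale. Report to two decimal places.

α = 0.62

Σσᵢ² = 1.12 + 0.53 + 0.94 = 2.59
Sum of distinct covariances = 0.92
σ²_T = Σσᵢ² + 2·Σcov = 2.59 + 2 × 0.92 = 4.43
α = (3/2)·(1 − 2.59/4.43) = 0.62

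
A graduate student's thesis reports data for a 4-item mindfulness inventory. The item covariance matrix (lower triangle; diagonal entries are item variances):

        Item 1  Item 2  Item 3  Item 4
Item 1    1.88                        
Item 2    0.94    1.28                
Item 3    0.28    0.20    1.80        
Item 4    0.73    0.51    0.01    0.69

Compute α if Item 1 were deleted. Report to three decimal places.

α = 0.415

Remaining items: Item 2, Item 3, Item 4 (k = 3).
ΣVar(i) = 1.28 + 1.80 + 0.69 = 3.77
Var(T) = 3.77 + 2 × 0.72 = 5.21
α (item deleted) = (3/2)·(1 − 3.77/5.21) = 0.415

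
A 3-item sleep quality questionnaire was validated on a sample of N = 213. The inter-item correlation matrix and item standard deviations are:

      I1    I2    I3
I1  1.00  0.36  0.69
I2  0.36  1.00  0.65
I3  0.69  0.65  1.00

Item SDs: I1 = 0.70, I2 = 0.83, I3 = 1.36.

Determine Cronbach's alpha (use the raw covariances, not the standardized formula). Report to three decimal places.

Σσ²ᵢ = 0.70² + 0.83² + 1.36² = 3.0285
Covariances σ_ij = r_ij · s_i · s_j:
  σ(I1,I2) = 0.36 × 0.70 × 0.83 = 0.2092
  σ(I1,I3) = 0.69 × 0.70 × 1.36 = 0.6569
  σ(I2,I3) = 0.65 × 0.83 × 1.36 = 0.7337
σ²_T = Σσ²ᵢ + 2·Σσ_ij = 3.0285 + 2 × 1.5998 = 6.2281
α = (3/2)·(1 − 3.0285/6.2281) = 0.771

α = 0.771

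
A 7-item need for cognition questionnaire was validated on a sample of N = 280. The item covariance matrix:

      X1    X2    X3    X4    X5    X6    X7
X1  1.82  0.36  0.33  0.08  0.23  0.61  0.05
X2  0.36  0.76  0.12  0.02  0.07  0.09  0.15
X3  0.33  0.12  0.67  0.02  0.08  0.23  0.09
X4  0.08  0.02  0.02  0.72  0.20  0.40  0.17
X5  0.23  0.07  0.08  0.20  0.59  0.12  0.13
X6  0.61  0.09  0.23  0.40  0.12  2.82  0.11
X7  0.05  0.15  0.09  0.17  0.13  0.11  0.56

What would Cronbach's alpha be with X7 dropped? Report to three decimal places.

Cronbach's alpha = 0.534

Remaining items: X1, X2, X3, X4, X5, X6 (k = 6).
Σσ²ᵢ = 1.82 + 0.76 + 0.67 + 0.72 + 0.59 + 2.82 = 7.38
σ²_total = 7.38 + 2 × 2.96 = 13.30
α (item deleted) = (6/5)·(1 − 7.38/13.30) = 0.534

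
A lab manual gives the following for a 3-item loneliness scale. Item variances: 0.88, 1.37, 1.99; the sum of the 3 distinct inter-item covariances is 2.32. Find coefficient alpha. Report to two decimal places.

sum of item variances = 0.88 + 1.37 + 1.99 = 4.24
Sum of distinct covariances = 2.32
Var(T) = sum of item variances + 2·Σcov = 4.24 + 2 × 2.32 = 8.88
α = (3/2)·(1 − 4.24/8.88) = 0.78

coefficient alpha = 0.78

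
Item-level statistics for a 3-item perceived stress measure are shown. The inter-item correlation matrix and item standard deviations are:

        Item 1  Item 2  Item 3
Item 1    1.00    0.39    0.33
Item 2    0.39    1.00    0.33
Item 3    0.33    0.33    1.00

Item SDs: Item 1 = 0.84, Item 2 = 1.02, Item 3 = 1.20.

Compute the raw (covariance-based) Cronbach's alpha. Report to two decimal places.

Cronbach's alpha = 0.60

Σσ²ᵢ = 0.84² + 1.02² + 1.20² = 3.1860
Covariances σ_ij = r_ij · s_i · s_j:
  σ(Item 1,Item 2) = 0.39 × 0.84 × 1.02 = 0.3342
  σ(Item 1,Item 3) = 0.33 × 0.84 × 1.20 = 0.3326
  σ(Item 2,Item 3) = 0.33 × 1.02 × 1.20 = 0.4039
σ²_T = Σσ²ᵢ + 2·Σσ_ij = 3.1860 + 2 × 1.0707 = 5.3274
α = (3/2)·(1 − 3.1860/5.3274) = 0.60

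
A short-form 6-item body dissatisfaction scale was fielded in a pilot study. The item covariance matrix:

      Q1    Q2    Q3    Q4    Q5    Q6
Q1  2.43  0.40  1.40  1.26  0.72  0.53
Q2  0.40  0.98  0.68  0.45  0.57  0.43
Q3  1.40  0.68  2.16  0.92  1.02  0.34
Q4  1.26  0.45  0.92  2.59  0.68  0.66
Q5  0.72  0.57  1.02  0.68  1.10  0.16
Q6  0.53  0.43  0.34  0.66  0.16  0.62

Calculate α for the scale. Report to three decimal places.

Σσᵢ² = 2.43 + 0.98 + 2.16 + 2.59 + 1.10 + 0.62 = 9.88
Σ_{i<j} σ_ij = 10.22
total variance = 9.88 + 2 × 10.22 = 30.32
α = (k/(k−1))·(1 − Σσᵢ²/total variance) = (6/5)·(1 − 9.88/30.32) = 0.809

α = 0.809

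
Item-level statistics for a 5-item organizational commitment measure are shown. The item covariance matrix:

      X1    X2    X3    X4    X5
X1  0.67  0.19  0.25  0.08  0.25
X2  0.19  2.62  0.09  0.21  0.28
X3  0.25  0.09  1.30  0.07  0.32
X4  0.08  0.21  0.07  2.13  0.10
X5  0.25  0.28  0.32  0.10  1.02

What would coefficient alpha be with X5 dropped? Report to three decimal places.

Remaining items: X1, X2, X3, X4 (k = 4).
ΣVar(i) = 0.67 + 2.62 + 1.30 + 2.13 = 6.72
σ²_T = 6.72 + 2 × 0.89 = 8.50
α (item deleted) = (4/3)·(1 − 6.72/8.50) = 0.279

α = 0.279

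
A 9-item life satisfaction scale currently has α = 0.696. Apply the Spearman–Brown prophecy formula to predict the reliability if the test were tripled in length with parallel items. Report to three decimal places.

Length factor m = 3
α' = m·α / (1 + (m−1)·α)
   = 3 × 0.696 / (1 + (3 − 1) × 0.696)
   = 2.0880 / 2.3920 = 0.873

predicted reliability = 0.873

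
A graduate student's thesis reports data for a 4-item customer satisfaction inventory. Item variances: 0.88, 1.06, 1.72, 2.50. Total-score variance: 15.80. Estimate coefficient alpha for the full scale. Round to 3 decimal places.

Σσᵢ² = 0.88 + 1.06 + 1.72 + 2.50 = 6.16
α = (k/(k−1))·(1 − Σσᵢ²/σ²_total) = (4/3)·(1 − 6.16/15.80) = 0.814

α = 0.814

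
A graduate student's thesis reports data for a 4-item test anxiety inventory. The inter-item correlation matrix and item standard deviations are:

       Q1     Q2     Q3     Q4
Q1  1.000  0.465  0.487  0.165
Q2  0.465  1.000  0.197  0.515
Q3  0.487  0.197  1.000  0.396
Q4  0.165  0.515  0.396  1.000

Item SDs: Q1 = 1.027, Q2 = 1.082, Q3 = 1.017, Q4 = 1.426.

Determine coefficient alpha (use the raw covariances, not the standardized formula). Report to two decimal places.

coefficient alpha = 0.69

Σσ²ᵢ = 1.027² + 1.082² + 1.017² + 1.426² = 5.2932
Covariances σ_ij = r_ij · s_i · s_j:
  σ(Q1,Q2) = 0.465 × 1.027 × 1.082 = 0.5167
  σ(Q1,Q3) = 0.487 × 1.027 × 1.017 = 0.5087
  σ(Q1,Q4) = 0.165 × 1.027 × 1.426 = 0.2416
  σ(Q2,Q3) = 0.197 × 1.082 × 1.017 = 0.2168
  σ(Q2,Q4) = 0.515 × 1.082 × 1.426 = 0.7946
  σ(Q3,Q4) = 0.396 × 1.017 × 1.426 = 0.5743
σ²_T = Σσ²ᵢ + 2·Σσ_ij = 5.2932 + 2 × 2.8527 = 10.9986
α = (4/3)·(1 − 5.2932/10.9986) = 0.69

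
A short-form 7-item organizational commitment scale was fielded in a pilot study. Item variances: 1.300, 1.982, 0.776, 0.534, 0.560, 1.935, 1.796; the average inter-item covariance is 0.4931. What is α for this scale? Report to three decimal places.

ΣVar(i) = 1.300 + 1.982 + 0.776 + 0.534 + 0.560 + 1.935 + 1.796 = 8.883
Sum of the 21 distinct covariances = 21 × 0.4931 = 10.3551
σ²_total = ΣVar(i) + 2·Σcov = 8.883 + 2 × 10.3551 = 29.5932
α = (7/6)·(1 − 8.883/29.5932) = 0.816

α = 0.816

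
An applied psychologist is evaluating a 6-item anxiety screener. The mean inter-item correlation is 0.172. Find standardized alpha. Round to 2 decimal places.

α = 0.55

Standardized α = k·r̄ / (1 + (k−1)·r̄) = 6 × 0.172 / (1 + 5 × 0.172)
  = 1.0320 / 1.8600 = 0.55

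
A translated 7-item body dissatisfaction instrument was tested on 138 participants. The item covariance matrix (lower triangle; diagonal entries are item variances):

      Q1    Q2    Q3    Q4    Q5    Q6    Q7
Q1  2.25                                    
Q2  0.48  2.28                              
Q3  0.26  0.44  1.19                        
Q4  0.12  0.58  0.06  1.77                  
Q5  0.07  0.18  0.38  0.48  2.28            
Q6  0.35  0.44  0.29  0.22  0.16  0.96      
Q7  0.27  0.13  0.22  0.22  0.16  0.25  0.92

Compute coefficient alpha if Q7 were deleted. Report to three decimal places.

Remaining items: Q1, Q2, Q3, Q4, Q5, Q6 (k = 6).
Σσ²ᵢ = 2.25 + 2.28 + 1.19 + 1.77 + 2.28 + 0.96 = 10.73
total variance = 10.73 + 2 × 4.51 = 19.75
α (item deleted) = (6/5)·(1 − 10.73/19.75) = 0.548

coefficient alpha = 0.548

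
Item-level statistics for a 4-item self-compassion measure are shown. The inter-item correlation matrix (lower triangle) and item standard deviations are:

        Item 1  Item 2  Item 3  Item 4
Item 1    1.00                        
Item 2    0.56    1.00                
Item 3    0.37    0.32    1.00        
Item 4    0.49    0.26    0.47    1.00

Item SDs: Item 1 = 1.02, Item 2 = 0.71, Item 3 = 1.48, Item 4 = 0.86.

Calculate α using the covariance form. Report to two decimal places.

α = 0.70

Σσ²ᵢ = 1.02² + 0.71² + 1.48² + 0.86² = 4.4745
Covariances σ_ij = r_ij · s_i · s_j:
  σ(Item 1,Item 2) = 0.56 × 1.02 × 0.71 = 0.4056
  σ(Item 1,Item 3) = 0.37 × 1.02 × 1.48 = 0.5586
  σ(Item 1,Item 4) = 0.49 × 1.02 × 0.86 = 0.4298
  σ(Item 2,Item 3) = 0.32 × 0.71 × 1.48 = 0.3363
  σ(Item 2,Item 4) = 0.26 × 0.71 × 0.86 = 0.1588
  σ(Item 3,Item 4) = 0.47 × 1.48 × 0.86 = 0.5982
σ²_T = Σσ²ᵢ + 2·Σσ_ij = 4.4745 + 2 × 2.4873 = 9.4491
α = (4/3)·(1 − 4.4745/9.4491) = 0.70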